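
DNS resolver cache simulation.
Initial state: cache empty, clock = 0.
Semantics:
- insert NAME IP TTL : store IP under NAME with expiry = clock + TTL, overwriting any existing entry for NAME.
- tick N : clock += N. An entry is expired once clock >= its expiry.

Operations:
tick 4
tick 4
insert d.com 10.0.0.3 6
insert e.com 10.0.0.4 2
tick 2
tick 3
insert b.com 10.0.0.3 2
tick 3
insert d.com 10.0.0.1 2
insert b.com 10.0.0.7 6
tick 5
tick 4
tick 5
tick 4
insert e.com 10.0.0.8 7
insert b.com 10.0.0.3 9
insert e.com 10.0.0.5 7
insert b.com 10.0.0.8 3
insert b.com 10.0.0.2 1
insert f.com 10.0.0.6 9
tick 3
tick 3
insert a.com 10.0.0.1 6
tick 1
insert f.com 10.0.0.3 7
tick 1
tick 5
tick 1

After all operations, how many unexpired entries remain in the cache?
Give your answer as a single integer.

Answer: 0

Derivation:
Op 1: tick 4 -> clock=4.
Op 2: tick 4 -> clock=8.
Op 3: insert d.com -> 10.0.0.3 (expiry=8+6=14). clock=8
Op 4: insert e.com -> 10.0.0.4 (expiry=8+2=10). clock=8
Op 5: tick 2 -> clock=10. purged={e.com}
Op 6: tick 3 -> clock=13.
Op 7: insert b.com -> 10.0.0.3 (expiry=13+2=15). clock=13
Op 8: tick 3 -> clock=16. purged={b.com,d.com}
Op 9: insert d.com -> 10.0.0.1 (expiry=16+2=18). clock=16
Op 10: insert b.com -> 10.0.0.7 (expiry=16+6=22). clock=16
Op 11: tick 5 -> clock=21. purged={d.com}
Op 12: tick 4 -> clock=25. purged={b.com}
Op 13: tick 5 -> clock=30.
Op 14: tick 4 -> clock=34.
Op 15: insert e.com -> 10.0.0.8 (expiry=34+7=41). clock=34
Op 16: insert b.com -> 10.0.0.3 (expiry=34+9=43). clock=34
Op 17: insert e.com -> 10.0.0.5 (expiry=34+7=41). clock=34
Op 18: insert b.com -> 10.0.0.8 (expiry=34+3=37). clock=34
Op 19: insert b.com -> 10.0.0.2 (expiry=34+1=35). clock=34
Op 20: insert f.com -> 10.0.0.6 (expiry=34+9=43). clock=34
Op 21: tick 3 -> clock=37. purged={b.com}
Op 22: tick 3 -> clock=40.
Op 23: insert a.com -> 10.0.0.1 (expiry=40+6=46). clock=40
Op 24: tick 1 -> clock=41. purged={e.com}
Op 25: insert f.com -> 10.0.0.3 (expiry=41+7=48). clock=41
Op 26: tick 1 -> clock=42.
Op 27: tick 5 -> clock=47. purged={a.com}
Op 28: tick 1 -> clock=48. purged={f.com}
Final cache (unexpired): {} -> size=0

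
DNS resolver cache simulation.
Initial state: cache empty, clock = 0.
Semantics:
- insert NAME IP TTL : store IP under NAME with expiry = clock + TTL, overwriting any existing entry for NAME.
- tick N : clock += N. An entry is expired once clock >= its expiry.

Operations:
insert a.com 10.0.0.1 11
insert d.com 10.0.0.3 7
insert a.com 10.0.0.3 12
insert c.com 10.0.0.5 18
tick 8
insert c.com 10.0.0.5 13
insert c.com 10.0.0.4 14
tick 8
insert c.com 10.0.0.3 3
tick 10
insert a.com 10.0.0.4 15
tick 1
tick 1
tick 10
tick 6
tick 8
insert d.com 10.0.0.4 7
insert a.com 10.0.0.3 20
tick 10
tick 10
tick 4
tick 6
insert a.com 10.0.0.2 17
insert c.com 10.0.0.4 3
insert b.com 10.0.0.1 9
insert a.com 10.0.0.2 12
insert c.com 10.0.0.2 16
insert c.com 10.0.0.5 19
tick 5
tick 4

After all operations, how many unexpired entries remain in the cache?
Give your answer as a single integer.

Op 1: insert a.com -> 10.0.0.1 (expiry=0+11=11). clock=0
Op 2: insert d.com -> 10.0.0.3 (expiry=0+7=7). clock=0
Op 3: insert a.com -> 10.0.0.3 (expiry=0+12=12). clock=0
Op 4: insert c.com -> 10.0.0.5 (expiry=0+18=18). clock=0
Op 5: tick 8 -> clock=8. purged={d.com}
Op 6: insert c.com -> 10.0.0.5 (expiry=8+13=21). clock=8
Op 7: insert c.com -> 10.0.0.4 (expiry=8+14=22). clock=8
Op 8: tick 8 -> clock=16. purged={a.com}
Op 9: insert c.com -> 10.0.0.3 (expiry=16+3=19). clock=16
Op 10: tick 10 -> clock=26. purged={c.com}
Op 11: insert a.com -> 10.0.0.4 (expiry=26+15=41). clock=26
Op 12: tick 1 -> clock=27.
Op 13: tick 1 -> clock=28.
Op 14: tick 10 -> clock=38.
Op 15: tick 6 -> clock=44. purged={a.com}
Op 16: tick 8 -> clock=52.
Op 17: insert d.com -> 10.0.0.4 (expiry=52+7=59). clock=52
Op 18: insert a.com -> 10.0.0.3 (expiry=52+20=72). clock=52
Op 19: tick 10 -> clock=62. purged={d.com}
Op 20: tick 10 -> clock=72. purged={a.com}
Op 21: tick 4 -> clock=76.
Op 22: tick 6 -> clock=82.
Op 23: insert a.com -> 10.0.0.2 (expiry=82+17=99). clock=82
Op 24: insert c.com -> 10.0.0.4 (expiry=82+3=85). clock=82
Op 25: insert b.com -> 10.0.0.1 (expiry=82+9=91). clock=82
Op 26: insert a.com -> 10.0.0.2 (expiry=82+12=94). clock=82
Op 27: insert c.com -> 10.0.0.2 (expiry=82+16=98). clock=82
Op 28: insert c.com -> 10.0.0.5 (expiry=82+19=101). clock=82
Op 29: tick 5 -> clock=87.
Op 30: tick 4 -> clock=91. purged={b.com}
Final cache (unexpired): {a.com,c.com} -> size=2

Answer: 2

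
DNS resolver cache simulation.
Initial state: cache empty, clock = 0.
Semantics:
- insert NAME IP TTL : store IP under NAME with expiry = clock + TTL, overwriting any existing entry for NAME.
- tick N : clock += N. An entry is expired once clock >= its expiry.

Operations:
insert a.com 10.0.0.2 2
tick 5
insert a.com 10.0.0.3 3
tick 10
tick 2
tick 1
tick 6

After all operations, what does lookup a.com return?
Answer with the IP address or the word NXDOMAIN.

Op 1: insert a.com -> 10.0.0.2 (expiry=0+2=2). clock=0
Op 2: tick 5 -> clock=5. purged={a.com}
Op 3: insert a.com -> 10.0.0.3 (expiry=5+3=8). clock=5
Op 4: tick 10 -> clock=15. purged={a.com}
Op 5: tick 2 -> clock=17.
Op 6: tick 1 -> clock=18.
Op 7: tick 6 -> clock=24.
lookup a.com: not in cache (expired or never inserted)

Answer: NXDOMAIN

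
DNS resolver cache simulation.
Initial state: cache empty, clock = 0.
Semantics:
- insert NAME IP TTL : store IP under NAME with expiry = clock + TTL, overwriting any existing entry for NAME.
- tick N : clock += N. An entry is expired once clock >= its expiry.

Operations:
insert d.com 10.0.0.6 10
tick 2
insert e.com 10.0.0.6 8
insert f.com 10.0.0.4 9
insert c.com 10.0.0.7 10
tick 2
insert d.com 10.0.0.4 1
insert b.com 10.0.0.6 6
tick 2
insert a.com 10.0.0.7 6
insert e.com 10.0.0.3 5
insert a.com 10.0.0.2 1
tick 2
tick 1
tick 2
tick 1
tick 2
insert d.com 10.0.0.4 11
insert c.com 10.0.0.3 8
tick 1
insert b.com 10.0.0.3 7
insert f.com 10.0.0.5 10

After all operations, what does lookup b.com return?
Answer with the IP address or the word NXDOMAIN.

Answer: 10.0.0.3

Derivation:
Op 1: insert d.com -> 10.0.0.6 (expiry=0+10=10). clock=0
Op 2: tick 2 -> clock=2.
Op 3: insert e.com -> 10.0.0.6 (expiry=2+8=10). clock=2
Op 4: insert f.com -> 10.0.0.4 (expiry=2+9=11). clock=2
Op 5: insert c.com -> 10.0.0.7 (expiry=2+10=12). clock=2
Op 6: tick 2 -> clock=4.
Op 7: insert d.com -> 10.0.0.4 (expiry=4+1=5). clock=4
Op 8: insert b.com -> 10.0.0.6 (expiry=4+6=10). clock=4
Op 9: tick 2 -> clock=6. purged={d.com}
Op 10: insert a.com -> 10.0.0.7 (expiry=6+6=12). clock=6
Op 11: insert e.com -> 10.0.0.3 (expiry=6+5=11). clock=6
Op 12: insert a.com -> 10.0.0.2 (expiry=6+1=7). clock=6
Op 13: tick 2 -> clock=8. purged={a.com}
Op 14: tick 1 -> clock=9.
Op 15: tick 2 -> clock=11. purged={b.com,e.com,f.com}
Op 16: tick 1 -> clock=12. purged={c.com}
Op 17: tick 2 -> clock=14.
Op 18: insert d.com -> 10.0.0.4 (expiry=14+11=25). clock=14
Op 19: insert c.com -> 10.0.0.3 (expiry=14+8=22). clock=14
Op 20: tick 1 -> clock=15.
Op 21: insert b.com -> 10.0.0.3 (expiry=15+7=22). clock=15
Op 22: insert f.com -> 10.0.0.5 (expiry=15+10=25). clock=15
lookup b.com: present, ip=10.0.0.3 expiry=22 > clock=15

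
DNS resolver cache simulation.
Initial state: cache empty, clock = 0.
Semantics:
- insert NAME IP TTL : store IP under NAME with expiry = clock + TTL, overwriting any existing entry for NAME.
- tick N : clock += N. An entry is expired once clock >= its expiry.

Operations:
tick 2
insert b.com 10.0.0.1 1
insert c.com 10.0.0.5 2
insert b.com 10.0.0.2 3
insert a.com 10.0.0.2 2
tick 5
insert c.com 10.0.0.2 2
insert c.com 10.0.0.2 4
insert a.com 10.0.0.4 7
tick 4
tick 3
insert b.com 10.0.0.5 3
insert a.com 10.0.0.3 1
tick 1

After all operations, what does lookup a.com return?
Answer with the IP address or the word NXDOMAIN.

Op 1: tick 2 -> clock=2.
Op 2: insert b.com -> 10.0.0.1 (expiry=2+1=3). clock=2
Op 3: insert c.com -> 10.0.0.5 (expiry=2+2=4). clock=2
Op 4: insert b.com -> 10.0.0.2 (expiry=2+3=5). clock=2
Op 5: insert a.com -> 10.0.0.2 (expiry=2+2=4). clock=2
Op 6: tick 5 -> clock=7. purged={a.com,b.com,c.com}
Op 7: insert c.com -> 10.0.0.2 (expiry=7+2=9). clock=7
Op 8: insert c.com -> 10.0.0.2 (expiry=7+4=11). clock=7
Op 9: insert a.com -> 10.0.0.4 (expiry=7+7=14). clock=7
Op 10: tick 4 -> clock=11. purged={c.com}
Op 11: tick 3 -> clock=14. purged={a.com}
Op 12: insert b.com -> 10.0.0.5 (expiry=14+3=17). clock=14
Op 13: insert a.com -> 10.0.0.3 (expiry=14+1=15). clock=14
Op 14: tick 1 -> clock=15. purged={a.com}
lookup a.com: not in cache (expired or never inserted)

Answer: NXDOMAIN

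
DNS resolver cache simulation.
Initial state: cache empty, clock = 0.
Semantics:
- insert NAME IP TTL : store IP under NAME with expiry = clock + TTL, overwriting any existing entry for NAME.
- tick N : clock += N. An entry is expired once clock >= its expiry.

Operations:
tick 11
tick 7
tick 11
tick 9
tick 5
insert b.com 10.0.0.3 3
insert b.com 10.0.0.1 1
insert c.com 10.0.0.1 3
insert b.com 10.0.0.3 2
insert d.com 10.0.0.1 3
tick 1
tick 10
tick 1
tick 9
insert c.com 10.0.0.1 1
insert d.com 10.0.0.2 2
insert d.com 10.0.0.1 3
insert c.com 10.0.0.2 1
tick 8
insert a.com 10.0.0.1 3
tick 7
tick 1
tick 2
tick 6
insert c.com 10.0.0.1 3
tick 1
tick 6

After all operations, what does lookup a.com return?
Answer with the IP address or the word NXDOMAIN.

Answer: NXDOMAIN

Derivation:
Op 1: tick 11 -> clock=11.
Op 2: tick 7 -> clock=18.
Op 3: tick 11 -> clock=29.
Op 4: tick 9 -> clock=38.
Op 5: tick 5 -> clock=43.
Op 6: insert b.com -> 10.0.0.3 (expiry=43+3=46). clock=43
Op 7: insert b.com -> 10.0.0.1 (expiry=43+1=44). clock=43
Op 8: insert c.com -> 10.0.0.1 (expiry=43+3=46). clock=43
Op 9: insert b.com -> 10.0.0.3 (expiry=43+2=45). clock=43
Op 10: insert d.com -> 10.0.0.1 (expiry=43+3=46). clock=43
Op 11: tick 1 -> clock=44.
Op 12: tick 10 -> clock=54. purged={b.com,c.com,d.com}
Op 13: tick 1 -> clock=55.
Op 14: tick 9 -> clock=64.
Op 15: insert c.com -> 10.0.0.1 (expiry=64+1=65). clock=64
Op 16: insert d.com -> 10.0.0.2 (expiry=64+2=66). clock=64
Op 17: insert d.com -> 10.0.0.1 (expiry=64+3=67). clock=64
Op 18: insert c.com -> 10.0.0.2 (expiry=64+1=65). clock=64
Op 19: tick 8 -> clock=72. purged={c.com,d.com}
Op 20: insert a.com -> 10.0.0.1 (expiry=72+3=75). clock=72
Op 21: tick 7 -> clock=79. purged={a.com}
Op 22: tick 1 -> clock=80.
Op 23: tick 2 -> clock=82.
Op 24: tick 6 -> clock=88.
Op 25: insert c.com -> 10.0.0.1 (expiry=88+3=91). clock=88
Op 26: tick 1 -> clock=89.
Op 27: tick 6 -> clock=95. purged={c.com}
lookup a.com: not in cache (expired or never inserted)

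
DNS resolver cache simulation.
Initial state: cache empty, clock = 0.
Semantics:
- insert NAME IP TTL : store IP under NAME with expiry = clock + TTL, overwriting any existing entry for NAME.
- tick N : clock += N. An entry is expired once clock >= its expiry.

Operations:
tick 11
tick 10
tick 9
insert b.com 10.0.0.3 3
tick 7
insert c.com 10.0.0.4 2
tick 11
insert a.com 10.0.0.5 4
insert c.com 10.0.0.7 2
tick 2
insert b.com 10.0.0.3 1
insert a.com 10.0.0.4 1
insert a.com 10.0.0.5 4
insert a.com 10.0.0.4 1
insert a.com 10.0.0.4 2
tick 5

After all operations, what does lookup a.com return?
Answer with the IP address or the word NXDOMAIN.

Answer: NXDOMAIN

Derivation:
Op 1: tick 11 -> clock=11.
Op 2: tick 10 -> clock=21.
Op 3: tick 9 -> clock=30.
Op 4: insert b.com -> 10.0.0.3 (expiry=30+3=33). clock=30
Op 5: tick 7 -> clock=37. purged={b.com}
Op 6: insert c.com -> 10.0.0.4 (expiry=37+2=39). clock=37
Op 7: tick 11 -> clock=48. purged={c.com}
Op 8: insert a.com -> 10.0.0.5 (expiry=48+4=52). clock=48
Op 9: insert c.com -> 10.0.0.7 (expiry=48+2=50). clock=48
Op 10: tick 2 -> clock=50. purged={c.com}
Op 11: insert b.com -> 10.0.0.3 (expiry=50+1=51). clock=50
Op 12: insert a.com -> 10.0.0.4 (expiry=50+1=51). clock=50
Op 13: insert a.com -> 10.0.0.5 (expiry=50+4=54). clock=50
Op 14: insert a.com -> 10.0.0.4 (expiry=50+1=51). clock=50
Op 15: insert a.com -> 10.0.0.4 (expiry=50+2=52). clock=50
Op 16: tick 5 -> clock=55. purged={a.com,b.com}
lookup a.com: not in cache (expired or never inserted)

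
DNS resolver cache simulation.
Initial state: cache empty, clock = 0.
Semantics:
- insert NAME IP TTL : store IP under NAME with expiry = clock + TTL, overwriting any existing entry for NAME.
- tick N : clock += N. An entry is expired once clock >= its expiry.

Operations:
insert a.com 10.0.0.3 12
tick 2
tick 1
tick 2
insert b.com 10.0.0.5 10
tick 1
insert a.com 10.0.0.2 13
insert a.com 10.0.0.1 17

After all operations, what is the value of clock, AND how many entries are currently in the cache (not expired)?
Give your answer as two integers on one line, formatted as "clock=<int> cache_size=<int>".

Answer: clock=6 cache_size=2

Derivation:
Op 1: insert a.com -> 10.0.0.3 (expiry=0+12=12). clock=0
Op 2: tick 2 -> clock=2.
Op 3: tick 1 -> clock=3.
Op 4: tick 2 -> clock=5.
Op 5: insert b.com -> 10.0.0.5 (expiry=5+10=15). clock=5
Op 6: tick 1 -> clock=6.
Op 7: insert a.com -> 10.0.0.2 (expiry=6+13=19). clock=6
Op 8: insert a.com -> 10.0.0.1 (expiry=6+17=23). clock=6
Final clock = 6
Final cache (unexpired): {a.com,b.com} -> size=2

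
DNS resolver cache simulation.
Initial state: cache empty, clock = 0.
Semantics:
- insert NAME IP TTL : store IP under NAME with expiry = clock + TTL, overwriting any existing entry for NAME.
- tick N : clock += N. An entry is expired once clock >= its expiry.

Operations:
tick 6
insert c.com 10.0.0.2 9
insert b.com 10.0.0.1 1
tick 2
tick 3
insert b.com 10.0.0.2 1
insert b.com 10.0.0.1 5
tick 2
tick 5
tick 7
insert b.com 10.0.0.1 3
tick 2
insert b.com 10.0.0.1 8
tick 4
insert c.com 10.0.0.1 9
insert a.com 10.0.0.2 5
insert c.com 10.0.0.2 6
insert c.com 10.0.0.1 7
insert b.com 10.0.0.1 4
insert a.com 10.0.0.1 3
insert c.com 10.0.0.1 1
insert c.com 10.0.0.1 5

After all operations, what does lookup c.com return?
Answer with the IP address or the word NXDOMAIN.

Answer: 10.0.0.1

Derivation:
Op 1: tick 6 -> clock=6.
Op 2: insert c.com -> 10.0.0.2 (expiry=6+9=15). clock=6
Op 3: insert b.com -> 10.0.0.1 (expiry=6+1=7). clock=6
Op 4: tick 2 -> clock=8. purged={b.com}
Op 5: tick 3 -> clock=11.
Op 6: insert b.com -> 10.0.0.2 (expiry=11+1=12). clock=11
Op 7: insert b.com -> 10.0.0.1 (expiry=11+5=16). clock=11
Op 8: tick 2 -> clock=13.
Op 9: tick 5 -> clock=18. purged={b.com,c.com}
Op 10: tick 7 -> clock=25.
Op 11: insert b.com -> 10.0.0.1 (expiry=25+3=28). clock=25
Op 12: tick 2 -> clock=27.
Op 13: insert b.com -> 10.0.0.1 (expiry=27+8=35). clock=27
Op 14: tick 4 -> clock=31.
Op 15: insert c.com -> 10.0.0.1 (expiry=31+9=40). clock=31
Op 16: insert a.com -> 10.0.0.2 (expiry=31+5=36). clock=31
Op 17: insert c.com -> 10.0.0.2 (expiry=31+6=37). clock=31
Op 18: insert c.com -> 10.0.0.1 (expiry=31+7=38). clock=31
Op 19: insert b.com -> 10.0.0.1 (expiry=31+4=35). clock=31
Op 20: insert a.com -> 10.0.0.1 (expiry=31+3=34). clock=31
Op 21: insert c.com -> 10.0.0.1 (expiry=31+1=32). clock=31
Op 22: insert c.com -> 10.0.0.1 (expiry=31+5=36). clock=31
lookup c.com: present, ip=10.0.0.1 expiry=36 > clock=31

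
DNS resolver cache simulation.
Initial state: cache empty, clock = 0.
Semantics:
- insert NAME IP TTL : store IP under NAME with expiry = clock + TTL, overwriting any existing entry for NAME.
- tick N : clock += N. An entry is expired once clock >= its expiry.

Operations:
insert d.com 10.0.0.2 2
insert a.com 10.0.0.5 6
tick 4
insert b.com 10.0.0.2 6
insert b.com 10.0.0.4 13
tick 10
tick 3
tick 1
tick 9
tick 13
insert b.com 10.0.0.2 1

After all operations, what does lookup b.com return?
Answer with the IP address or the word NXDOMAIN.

Answer: 10.0.0.2

Derivation:
Op 1: insert d.com -> 10.0.0.2 (expiry=0+2=2). clock=0
Op 2: insert a.com -> 10.0.0.5 (expiry=0+6=6). clock=0
Op 3: tick 4 -> clock=4. purged={d.com}
Op 4: insert b.com -> 10.0.0.2 (expiry=4+6=10). clock=4
Op 5: insert b.com -> 10.0.0.4 (expiry=4+13=17). clock=4
Op 6: tick 10 -> clock=14. purged={a.com}
Op 7: tick 3 -> clock=17. purged={b.com}
Op 8: tick 1 -> clock=18.
Op 9: tick 9 -> clock=27.
Op 10: tick 13 -> clock=40.
Op 11: insert b.com -> 10.0.0.2 (expiry=40+1=41). clock=40
lookup b.com: present, ip=10.0.0.2 expiry=41 > clock=40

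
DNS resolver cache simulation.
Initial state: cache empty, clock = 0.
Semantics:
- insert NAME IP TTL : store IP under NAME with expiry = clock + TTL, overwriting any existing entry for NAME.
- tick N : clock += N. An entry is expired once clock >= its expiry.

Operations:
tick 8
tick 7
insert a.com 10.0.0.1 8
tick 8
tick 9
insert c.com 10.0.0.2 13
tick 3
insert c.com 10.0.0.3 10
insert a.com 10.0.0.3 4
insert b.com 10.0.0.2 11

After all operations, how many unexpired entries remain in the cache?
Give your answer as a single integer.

Op 1: tick 8 -> clock=8.
Op 2: tick 7 -> clock=15.
Op 3: insert a.com -> 10.0.0.1 (expiry=15+8=23). clock=15
Op 4: tick 8 -> clock=23. purged={a.com}
Op 5: tick 9 -> clock=32.
Op 6: insert c.com -> 10.0.0.2 (expiry=32+13=45). clock=32
Op 7: tick 3 -> clock=35.
Op 8: insert c.com -> 10.0.0.3 (expiry=35+10=45). clock=35
Op 9: insert a.com -> 10.0.0.3 (expiry=35+4=39). clock=35
Op 10: insert b.com -> 10.0.0.2 (expiry=35+11=46). clock=35
Final cache (unexpired): {a.com,b.com,c.com} -> size=3

Answer: 3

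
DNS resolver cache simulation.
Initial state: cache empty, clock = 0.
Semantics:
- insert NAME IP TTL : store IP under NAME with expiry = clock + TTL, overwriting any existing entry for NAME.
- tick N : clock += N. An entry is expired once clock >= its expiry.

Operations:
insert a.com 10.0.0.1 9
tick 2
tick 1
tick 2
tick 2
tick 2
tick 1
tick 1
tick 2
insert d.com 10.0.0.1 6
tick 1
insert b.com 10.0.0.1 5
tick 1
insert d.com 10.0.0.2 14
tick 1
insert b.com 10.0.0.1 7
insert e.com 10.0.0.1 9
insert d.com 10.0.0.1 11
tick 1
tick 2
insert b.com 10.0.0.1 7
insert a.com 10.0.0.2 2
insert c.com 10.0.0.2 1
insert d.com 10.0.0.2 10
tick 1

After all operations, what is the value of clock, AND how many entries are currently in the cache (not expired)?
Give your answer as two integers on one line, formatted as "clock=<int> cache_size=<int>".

Answer: clock=20 cache_size=4

Derivation:
Op 1: insert a.com -> 10.0.0.1 (expiry=0+9=9). clock=0
Op 2: tick 2 -> clock=2.
Op 3: tick 1 -> clock=3.
Op 4: tick 2 -> clock=5.
Op 5: tick 2 -> clock=7.
Op 6: tick 2 -> clock=9. purged={a.com}
Op 7: tick 1 -> clock=10.
Op 8: tick 1 -> clock=11.
Op 9: tick 2 -> clock=13.
Op 10: insert d.com -> 10.0.0.1 (expiry=13+6=19). clock=13
Op 11: tick 1 -> clock=14.
Op 12: insert b.com -> 10.0.0.1 (expiry=14+5=19). clock=14
Op 13: tick 1 -> clock=15.
Op 14: insert d.com -> 10.0.0.2 (expiry=15+14=29). clock=15
Op 15: tick 1 -> clock=16.
Op 16: insert b.com -> 10.0.0.1 (expiry=16+7=23). clock=16
Op 17: insert e.com -> 10.0.0.1 (expiry=16+9=25). clock=16
Op 18: insert d.com -> 10.0.0.1 (expiry=16+11=27). clock=16
Op 19: tick 1 -> clock=17.
Op 20: tick 2 -> clock=19.
Op 21: insert b.com -> 10.0.0.1 (expiry=19+7=26). clock=19
Op 22: insert a.com -> 10.0.0.2 (expiry=19+2=21). clock=19
Op 23: insert c.com -> 10.0.0.2 (expiry=19+1=20). clock=19
Op 24: insert d.com -> 10.0.0.2 (expiry=19+10=29). clock=19
Op 25: tick 1 -> clock=20. purged={c.com}
Final clock = 20
Final cache (unexpired): {a.com,b.com,d.com,e.com} -> size=4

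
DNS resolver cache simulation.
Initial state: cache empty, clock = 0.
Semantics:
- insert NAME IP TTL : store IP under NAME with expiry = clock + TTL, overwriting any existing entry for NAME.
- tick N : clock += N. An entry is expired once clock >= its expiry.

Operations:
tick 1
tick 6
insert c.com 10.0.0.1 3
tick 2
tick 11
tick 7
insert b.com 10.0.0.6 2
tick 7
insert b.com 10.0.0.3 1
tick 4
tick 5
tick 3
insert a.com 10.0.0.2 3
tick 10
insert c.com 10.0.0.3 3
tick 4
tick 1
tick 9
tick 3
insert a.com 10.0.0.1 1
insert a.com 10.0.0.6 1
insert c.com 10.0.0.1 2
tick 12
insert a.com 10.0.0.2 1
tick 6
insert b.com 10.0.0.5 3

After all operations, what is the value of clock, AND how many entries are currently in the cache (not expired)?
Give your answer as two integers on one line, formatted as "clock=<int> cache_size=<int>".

Op 1: tick 1 -> clock=1.
Op 2: tick 6 -> clock=7.
Op 3: insert c.com -> 10.0.0.1 (expiry=7+3=10). clock=7
Op 4: tick 2 -> clock=9.
Op 5: tick 11 -> clock=20. purged={c.com}
Op 6: tick 7 -> clock=27.
Op 7: insert b.com -> 10.0.0.6 (expiry=27+2=29). clock=27
Op 8: tick 7 -> clock=34. purged={b.com}
Op 9: insert b.com -> 10.0.0.3 (expiry=34+1=35). clock=34
Op 10: tick 4 -> clock=38. purged={b.com}
Op 11: tick 5 -> clock=43.
Op 12: tick 3 -> clock=46.
Op 13: insert a.com -> 10.0.0.2 (expiry=46+3=49). clock=46
Op 14: tick 10 -> clock=56. purged={a.com}
Op 15: insert c.com -> 10.0.0.3 (expiry=56+3=59). clock=56
Op 16: tick 4 -> clock=60. purged={c.com}
Op 17: tick 1 -> clock=61.
Op 18: tick 9 -> clock=70.
Op 19: tick 3 -> clock=73.
Op 20: insert a.com -> 10.0.0.1 (expiry=73+1=74). clock=73
Op 21: insert a.com -> 10.0.0.6 (expiry=73+1=74). clock=73
Op 22: insert c.com -> 10.0.0.1 (expiry=73+2=75). clock=73
Op 23: tick 12 -> clock=85. purged={a.com,c.com}
Op 24: insert a.com -> 10.0.0.2 (expiry=85+1=86). clock=85
Op 25: tick 6 -> clock=91. purged={a.com}
Op 26: insert b.com -> 10.0.0.5 (expiry=91+3=94). clock=91
Final clock = 91
Final cache (unexpired): {b.com} -> size=1

Answer: clock=91 cache_size=1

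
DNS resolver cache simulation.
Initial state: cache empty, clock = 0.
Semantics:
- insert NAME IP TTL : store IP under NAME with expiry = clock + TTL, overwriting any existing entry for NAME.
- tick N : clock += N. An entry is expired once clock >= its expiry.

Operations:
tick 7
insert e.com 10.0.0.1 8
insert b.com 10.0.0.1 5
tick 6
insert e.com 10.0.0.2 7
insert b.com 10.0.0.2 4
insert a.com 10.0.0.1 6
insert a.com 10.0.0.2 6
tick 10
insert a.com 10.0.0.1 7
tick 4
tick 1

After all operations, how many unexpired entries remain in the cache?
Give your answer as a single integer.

Op 1: tick 7 -> clock=7.
Op 2: insert e.com -> 10.0.0.1 (expiry=7+8=15). clock=7
Op 3: insert b.com -> 10.0.0.1 (expiry=7+5=12). clock=7
Op 4: tick 6 -> clock=13. purged={b.com}
Op 5: insert e.com -> 10.0.0.2 (expiry=13+7=20). clock=13
Op 6: insert b.com -> 10.0.0.2 (expiry=13+4=17). clock=13
Op 7: insert a.com -> 10.0.0.1 (expiry=13+6=19). clock=13
Op 8: insert a.com -> 10.0.0.2 (expiry=13+6=19). clock=13
Op 9: tick 10 -> clock=23. purged={a.com,b.com,e.com}
Op 10: insert a.com -> 10.0.0.1 (expiry=23+7=30). clock=23
Op 11: tick 4 -> clock=27.
Op 12: tick 1 -> clock=28.
Final cache (unexpired): {a.com} -> size=1

Answer: 1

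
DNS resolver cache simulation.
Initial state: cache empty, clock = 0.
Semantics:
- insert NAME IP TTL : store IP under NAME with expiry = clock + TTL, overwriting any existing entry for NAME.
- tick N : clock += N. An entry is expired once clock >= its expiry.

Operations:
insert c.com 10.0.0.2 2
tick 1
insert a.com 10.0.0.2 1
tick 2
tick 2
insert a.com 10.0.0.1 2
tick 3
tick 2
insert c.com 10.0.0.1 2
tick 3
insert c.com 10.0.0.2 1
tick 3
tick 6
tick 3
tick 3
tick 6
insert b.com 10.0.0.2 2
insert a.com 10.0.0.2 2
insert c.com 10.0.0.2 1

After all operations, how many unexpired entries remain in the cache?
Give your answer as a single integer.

Answer: 3

Derivation:
Op 1: insert c.com -> 10.0.0.2 (expiry=0+2=2). clock=0
Op 2: tick 1 -> clock=1.
Op 3: insert a.com -> 10.0.0.2 (expiry=1+1=2). clock=1
Op 4: tick 2 -> clock=3. purged={a.com,c.com}
Op 5: tick 2 -> clock=5.
Op 6: insert a.com -> 10.0.0.1 (expiry=5+2=7). clock=5
Op 7: tick 3 -> clock=8. purged={a.com}
Op 8: tick 2 -> clock=10.
Op 9: insert c.com -> 10.0.0.1 (expiry=10+2=12). clock=10
Op 10: tick 3 -> clock=13. purged={c.com}
Op 11: insert c.com -> 10.0.0.2 (expiry=13+1=14). clock=13
Op 12: tick 3 -> clock=16. purged={c.com}
Op 13: tick 6 -> clock=22.
Op 14: tick 3 -> clock=25.
Op 15: tick 3 -> clock=28.
Op 16: tick 6 -> clock=34.
Op 17: insert b.com -> 10.0.0.2 (expiry=34+2=36). clock=34
Op 18: insert a.com -> 10.0.0.2 (expiry=34+2=36). clock=34
Op 19: insert c.com -> 10.0.0.2 (expiry=34+1=35). clock=34
Final cache (unexpired): {a.com,b.com,c.com} -> size=3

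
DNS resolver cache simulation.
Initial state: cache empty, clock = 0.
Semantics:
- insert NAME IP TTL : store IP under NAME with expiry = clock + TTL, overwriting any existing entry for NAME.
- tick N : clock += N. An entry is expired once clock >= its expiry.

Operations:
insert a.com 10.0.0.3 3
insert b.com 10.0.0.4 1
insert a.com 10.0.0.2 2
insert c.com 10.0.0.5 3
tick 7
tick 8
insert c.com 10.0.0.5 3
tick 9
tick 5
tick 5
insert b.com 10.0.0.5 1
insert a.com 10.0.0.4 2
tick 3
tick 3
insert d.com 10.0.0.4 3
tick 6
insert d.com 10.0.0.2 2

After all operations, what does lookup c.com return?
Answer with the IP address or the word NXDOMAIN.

Answer: NXDOMAIN

Derivation:
Op 1: insert a.com -> 10.0.0.3 (expiry=0+3=3). clock=0
Op 2: insert b.com -> 10.0.0.4 (expiry=0+1=1). clock=0
Op 3: insert a.com -> 10.0.0.2 (expiry=0+2=2). clock=0
Op 4: insert c.com -> 10.0.0.5 (expiry=0+3=3). clock=0
Op 5: tick 7 -> clock=7. purged={a.com,b.com,c.com}
Op 6: tick 8 -> clock=15.
Op 7: insert c.com -> 10.0.0.5 (expiry=15+3=18). clock=15
Op 8: tick 9 -> clock=24. purged={c.com}
Op 9: tick 5 -> clock=29.
Op 10: tick 5 -> clock=34.
Op 11: insert b.com -> 10.0.0.5 (expiry=34+1=35). clock=34
Op 12: insert a.com -> 10.0.0.4 (expiry=34+2=36). clock=34
Op 13: tick 3 -> clock=37. purged={a.com,b.com}
Op 14: tick 3 -> clock=40.
Op 15: insert d.com -> 10.0.0.4 (expiry=40+3=43). clock=40
Op 16: tick 6 -> clock=46. purged={d.com}
Op 17: insert d.com -> 10.0.0.2 (expiry=46+2=48). clock=46
lookup c.com: not in cache (expired or never inserted)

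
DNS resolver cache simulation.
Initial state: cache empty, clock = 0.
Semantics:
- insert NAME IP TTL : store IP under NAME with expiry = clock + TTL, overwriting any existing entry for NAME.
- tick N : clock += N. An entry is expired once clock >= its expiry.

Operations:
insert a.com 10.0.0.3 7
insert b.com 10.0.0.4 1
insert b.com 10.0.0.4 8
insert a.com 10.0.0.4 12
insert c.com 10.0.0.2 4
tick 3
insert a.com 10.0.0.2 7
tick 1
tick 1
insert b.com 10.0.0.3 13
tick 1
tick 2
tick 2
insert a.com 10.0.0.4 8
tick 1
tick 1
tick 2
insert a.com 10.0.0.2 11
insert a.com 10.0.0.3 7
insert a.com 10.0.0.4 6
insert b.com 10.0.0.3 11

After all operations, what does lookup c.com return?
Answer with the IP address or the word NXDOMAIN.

Op 1: insert a.com -> 10.0.0.3 (expiry=0+7=7). clock=0
Op 2: insert b.com -> 10.0.0.4 (expiry=0+1=1). clock=0
Op 3: insert b.com -> 10.0.0.4 (expiry=0+8=8). clock=0
Op 4: insert a.com -> 10.0.0.4 (expiry=0+12=12). clock=0
Op 5: insert c.com -> 10.0.0.2 (expiry=0+4=4). clock=0
Op 6: tick 3 -> clock=3.
Op 7: insert a.com -> 10.0.0.2 (expiry=3+7=10). clock=3
Op 8: tick 1 -> clock=4. purged={c.com}
Op 9: tick 1 -> clock=5.
Op 10: insert b.com -> 10.0.0.3 (expiry=5+13=18). clock=5
Op 11: tick 1 -> clock=6.
Op 12: tick 2 -> clock=8.
Op 13: tick 2 -> clock=10. purged={a.com}
Op 14: insert a.com -> 10.0.0.4 (expiry=10+8=18). clock=10
Op 15: tick 1 -> clock=11.
Op 16: tick 1 -> clock=12.
Op 17: tick 2 -> clock=14.
Op 18: insert a.com -> 10.0.0.2 (expiry=14+11=25). clock=14
Op 19: insert a.com -> 10.0.0.3 (expiry=14+7=21). clock=14
Op 20: insert a.com -> 10.0.0.4 (expiry=14+6=20). clock=14
Op 21: insert b.com -> 10.0.0.3 (expiry=14+11=25). clock=14
lookup c.com: not in cache (expired or never inserted)

Answer: NXDOMAIN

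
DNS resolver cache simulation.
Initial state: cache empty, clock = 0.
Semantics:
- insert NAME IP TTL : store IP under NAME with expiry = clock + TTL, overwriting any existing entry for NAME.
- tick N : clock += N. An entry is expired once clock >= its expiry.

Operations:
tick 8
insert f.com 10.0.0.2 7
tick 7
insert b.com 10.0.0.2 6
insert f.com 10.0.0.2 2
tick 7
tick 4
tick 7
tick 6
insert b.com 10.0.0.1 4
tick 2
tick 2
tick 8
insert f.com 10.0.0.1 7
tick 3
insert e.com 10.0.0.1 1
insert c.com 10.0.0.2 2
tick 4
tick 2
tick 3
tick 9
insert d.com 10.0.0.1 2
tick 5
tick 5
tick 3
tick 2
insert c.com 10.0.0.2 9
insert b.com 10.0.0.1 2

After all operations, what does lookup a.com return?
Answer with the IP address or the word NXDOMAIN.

Op 1: tick 8 -> clock=8.
Op 2: insert f.com -> 10.0.0.2 (expiry=8+7=15). clock=8
Op 3: tick 7 -> clock=15. purged={f.com}
Op 4: insert b.com -> 10.0.0.2 (expiry=15+6=21). clock=15
Op 5: insert f.com -> 10.0.0.2 (expiry=15+2=17). clock=15
Op 6: tick 7 -> clock=22. purged={b.com,f.com}
Op 7: tick 4 -> clock=26.
Op 8: tick 7 -> clock=33.
Op 9: tick 6 -> clock=39.
Op 10: insert b.com -> 10.0.0.1 (expiry=39+4=43). clock=39
Op 11: tick 2 -> clock=41.
Op 12: tick 2 -> clock=43. purged={b.com}
Op 13: tick 8 -> clock=51.
Op 14: insert f.com -> 10.0.0.1 (expiry=51+7=58). clock=51
Op 15: tick 3 -> clock=54.
Op 16: insert e.com -> 10.0.0.1 (expiry=54+1=55). clock=54
Op 17: insert c.com -> 10.0.0.2 (expiry=54+2=56). clock=54
Op 18: tick 4 -> clock=58. purged={c.com,e.com,f.com}
Op 19: tick 2 -> clock=60.
Op 20: tick 3 -> clock=63.
Op 21: tick 9 -> clock=72.
Op 22: insert d.com -> 10.0.0.1 (expiry=72+2=74). clock=72
Op 23: tick 5 -> clock=77. purged={d.com}
Op 24: tick 5 -> clock=82.
Op 25: tick 3 -> clock=85.
Op 26: tick 2 -> clock=87.
Op 27: insert c.com -> 10.0.0.2 (expiry=87+9=96). clock=87
Op 28: insert b.com -> 10.0.0.1 (expiry=87+2=89). clock=87
lookup a.com: not in cache (expired or never inserted)

Answer: NXDOMAIN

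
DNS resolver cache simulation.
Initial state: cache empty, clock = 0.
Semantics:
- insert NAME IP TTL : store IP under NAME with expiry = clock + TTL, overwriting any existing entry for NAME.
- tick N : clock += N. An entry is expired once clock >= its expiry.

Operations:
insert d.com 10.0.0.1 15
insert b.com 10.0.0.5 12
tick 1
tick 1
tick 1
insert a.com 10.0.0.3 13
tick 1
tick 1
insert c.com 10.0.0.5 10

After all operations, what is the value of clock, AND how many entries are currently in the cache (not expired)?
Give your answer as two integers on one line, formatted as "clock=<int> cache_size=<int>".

Answer: clock=5 cache_size=4

Derivation:
Op 1: insert d.com -> 10.0.0.1 (expiry=0+15=15). clock=0
Op 2: insert b.com -> 10.0.0.5 (expiry=0+12=12). clock=0
Op 3: tick 1 -> clock=1.
Op 4: tick 1 -> clock=2.
Op 5: tick 1 -> clock=3.
Op 6: insert a.com -> 10.0.0.3 (expiry=3+13=16). clock=3
Op 7: tick 1 -> clock=4.
Op 8: tick 1 -> clock=5.
Op 9: insert c.com -> 10.0.0.5 (expiry=5+10=15). clock=5
Final clock = 5
Final cache (unexpired): {a.com,b.com,c.com,d.com} -> size=4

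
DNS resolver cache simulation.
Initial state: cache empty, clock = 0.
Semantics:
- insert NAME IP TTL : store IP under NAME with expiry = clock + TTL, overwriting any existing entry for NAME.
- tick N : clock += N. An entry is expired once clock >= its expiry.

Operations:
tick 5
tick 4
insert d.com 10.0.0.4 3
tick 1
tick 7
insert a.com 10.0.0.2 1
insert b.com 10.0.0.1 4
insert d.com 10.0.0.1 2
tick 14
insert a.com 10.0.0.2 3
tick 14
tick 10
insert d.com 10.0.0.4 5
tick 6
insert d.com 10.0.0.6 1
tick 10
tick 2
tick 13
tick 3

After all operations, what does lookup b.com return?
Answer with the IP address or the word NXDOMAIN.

Op 1: tick 5 -> clock=5.
Op 2: tick 4 -> clock=9.
Op 3: insert d.com -> 10.0.0.4 (expiry=9+3=12). clock=9
Op 4: tick 1 -> clock=10.
Op 5: tick 7 -> clock=17. purged={d.com}
Op 6: insert a.com -> 10.0.0.2 (expiry=17+1=18). clock=17
Op 7: insert b.com -> 10.0.0.1 (expiry=17+4=21). clock=17
Op 8: insert d.com -> 10.0.0.1 (expiry=17+2=19). clock=17
Op 9: tick 14 -> clock=31. purged={a.com,b.com,d.com}
Op 10: insert a.com -> 10.0.0.2 (expiry=31+3=34). clock=31
Op 11: tick 14 -> clock=45. purged={a.com}
Op 12: tick 10 -> clock=55.
Op 13: insert d.com -> 10.0.0.4 (expiry=55+5=60). clock=55
Op 14: tick 6 -> clock=61. purged={d.com}
Op 15: insert d.com -> 10.0.0.6 (expiry=61+1=62). clock=61
Op 16: tick 10 -> clock=71. purged={d.com}
Op 17: tick 2 -> clock=73.
Op 18: tick 13 -> clock=86.
Op 19: tick 3 -> clock=89.
lookup b.com: not in cache (expired or never inserted)

Answer: NXDOMAIN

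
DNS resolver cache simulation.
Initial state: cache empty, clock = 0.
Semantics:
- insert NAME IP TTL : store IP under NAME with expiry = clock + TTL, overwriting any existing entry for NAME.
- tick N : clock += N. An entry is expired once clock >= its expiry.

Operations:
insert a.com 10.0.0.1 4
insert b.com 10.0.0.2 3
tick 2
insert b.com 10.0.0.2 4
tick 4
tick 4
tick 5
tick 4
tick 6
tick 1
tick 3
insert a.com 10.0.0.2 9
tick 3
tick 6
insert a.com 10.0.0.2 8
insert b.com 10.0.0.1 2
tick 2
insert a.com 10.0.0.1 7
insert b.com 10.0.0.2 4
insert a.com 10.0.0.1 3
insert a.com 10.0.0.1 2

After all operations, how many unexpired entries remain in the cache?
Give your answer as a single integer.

Op 1: insert a.com -> 10.0.0.1 (expiry=0+4=4). clock=0
Op 2: insert b.com -> 10.0.0.2 (expiry=0+3=3). clock=0
Op 3: tick 2 -> clock=2.
Op 4: insert b.com -> 10.0.0.2 (expiry=2+4=6). clock=2
Op 5: tick 4 -> clock=6. purged={a.com,b.com}
Op 6: tick 4 -> clock=10.
Op 7: tick 5 -> clock=15.
Op 8: tick 4 -> clock=19.
Op 9: tick 6 -> clock=25.
Op 10: tick 1 -> clock=26.
Op 11: tick 3 -> clock=29.
Op 12: insert a.com -> 10.0.0.2 (expiry=29+9=38). clock=29
Op 13: tick 3 -> clock=32.
Op 14: tick 6 -> clock=38. purged={a.com}
Op 15: insert a.com -> 10.0.0.2 (expiry=38+8=46). clock=38
Op 16: insert b.com -> 10.0.0.1 (expiry=38+2=40). clock=38
Op 17: tick 2 -> clock=40. purged={b.com}
Op 18: insert a.com -> 10.0.0.1 (expiry=40+7=47). clock=40
Op 19: insert b.com -> 10.0.0.2 (expiry=40+4=44). clock=40
Op 20: insert a.com -> 10.0.0.1 (expiry=40+3=43). clock=40
Op 21: insert a.com -> 10.0.0.1 (expiry=40+2=42). clock=40
Final cache (unexpired): {a.com,b.com} -> size=2

Answer: 2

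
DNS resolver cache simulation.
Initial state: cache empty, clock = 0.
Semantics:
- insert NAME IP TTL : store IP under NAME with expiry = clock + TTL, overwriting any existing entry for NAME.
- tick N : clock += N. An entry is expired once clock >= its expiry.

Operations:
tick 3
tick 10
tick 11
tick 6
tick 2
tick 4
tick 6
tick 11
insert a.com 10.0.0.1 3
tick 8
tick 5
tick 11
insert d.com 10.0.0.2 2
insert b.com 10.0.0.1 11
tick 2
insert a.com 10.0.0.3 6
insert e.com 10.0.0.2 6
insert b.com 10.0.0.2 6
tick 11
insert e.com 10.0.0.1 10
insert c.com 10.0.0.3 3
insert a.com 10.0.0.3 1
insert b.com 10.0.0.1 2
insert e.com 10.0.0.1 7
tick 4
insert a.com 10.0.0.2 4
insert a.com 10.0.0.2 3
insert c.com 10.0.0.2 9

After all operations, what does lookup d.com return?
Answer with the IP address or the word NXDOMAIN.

Answer: NXDOMAIN

Derivation:
Op 1: tick 3 -> clock=3.
Op 2: tick 10 -> clock=13.
Op 3: tick 11 -> clock=24.
Op 4: tick 6 -> clock=30.
Op 5: tick 2 -> clock=32.
Op 6: tick 4 -> clock=36.
Op 7: tick 6 -> clock=42.
Op 8: tick 11 -> clock=53.
Op 9: insert a.com -> 10.0.0.1 (expiry=53+3=56). clock=53
Op 10: tick 8 -> clock=61. purged={a.com}
Op 11: tick 5 -> clock=66.
Op 12: tick 11 -> clock=77.
Op 13: insert d.com -> 10.0.0.2 (expiry=77+2=79). clock=77
Op 14: insert b.com -> 10.0.0.1 (expiry=77+11=88). clock=77
Op 15: tick 2 -> clock=79. purged={d.com}
Op 16: insert a.com -> 10.0.0.3 (expiry=79+6=85). clock=79
Op 17: insert e.com -> 10.0.0.2 (expiry=79+6=85). clock=79
Op 18: insert b.com -> 10.0.0.2 (expiry=79+6=85). clock=79
Op 19: tick 11 -> clock=90. purged={a.com,b.com,e.com}
Op 20: insert e.com -> 10.0.0.1 (expiry=90+10=100). clock=90
Op 21: insert c.com -> 10.0.0.3 (expiry=90+3=93). clock=90
Op 22: insert a.com -> 10.0.0.3 (expiry=90+1=91). clock=90
Op 23: insert b.com -> 10.0.0.1 (expiry=90+2=92). clock=90
Op 24: insert e.com -> 10.0.0.1 (expiry=90+7=97). clock=90
Op 25: tick 4 -> clock=94. purged={a.com,b.com,c.com}
Op 26: insert a.com -> 10.0.0.2 (expiry=94+4=98). clock=94
Op 27: insert a.com -> 10.0.0.2 (expiry=94+3=97). clock=94
Op 28: insert c.com -> 10.0.0.2 (expiry=94+9=103). clock=94
lookup d.com: not in cache (expired or never inserted)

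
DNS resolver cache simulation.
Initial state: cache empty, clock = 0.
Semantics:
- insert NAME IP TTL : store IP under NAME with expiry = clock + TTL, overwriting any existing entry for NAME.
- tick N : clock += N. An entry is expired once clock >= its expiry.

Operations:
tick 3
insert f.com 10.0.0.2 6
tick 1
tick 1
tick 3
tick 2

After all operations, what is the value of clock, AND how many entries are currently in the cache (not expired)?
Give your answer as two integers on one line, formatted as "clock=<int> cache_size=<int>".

Answer: clock=10 cache_size=0

Derivation:
Op 1: tick 3 -> clock=3.
Op 2: insert f.com -> 10.0.0.2 (expiry=3+6=9). clock=3
Op 3: tick 1 -> clock=4.
Op 4: tick 1 -> clock=5.
Op 5: tick 3 -> clock=8.
Op 6: tick 2 -> clock=10. purged={f.com}
Final clock = 10
Final cache (unexpired): {} -> size=0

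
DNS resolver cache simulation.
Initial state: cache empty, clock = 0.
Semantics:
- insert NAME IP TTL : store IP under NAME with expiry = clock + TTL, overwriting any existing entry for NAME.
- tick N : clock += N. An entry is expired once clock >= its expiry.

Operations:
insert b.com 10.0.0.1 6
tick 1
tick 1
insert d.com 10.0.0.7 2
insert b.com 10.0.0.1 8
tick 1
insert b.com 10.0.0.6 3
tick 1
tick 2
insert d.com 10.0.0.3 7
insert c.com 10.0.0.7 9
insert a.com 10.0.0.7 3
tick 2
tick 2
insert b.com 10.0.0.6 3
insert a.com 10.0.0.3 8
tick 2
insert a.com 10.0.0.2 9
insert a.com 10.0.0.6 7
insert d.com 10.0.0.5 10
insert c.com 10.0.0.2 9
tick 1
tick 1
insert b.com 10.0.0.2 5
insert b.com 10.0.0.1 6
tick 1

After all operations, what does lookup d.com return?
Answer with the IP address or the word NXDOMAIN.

Op 1: insert b.com -> 10.0.0.1 (expiry=0+6=6). clock=0
Op 2: tick 1 -> clock=1.
Op 3: tick 1 -> clock=2.
Op 4: insert d.com -> 10.0.0.7 (expiry=2+2=4). clock=2
Op 5: insert b.com -> 10.0.0.1 (expiry=2+8=10). clock=2
Op 6: tick 1 -> clock=3.
Op 7: insert b.com -> 10.0.0.6 (expiry=3+3=6). clock=3
Op 8: tick 1 -> clock=4. purged={d.com}
Op 9: tick 2 -> clock=6. purged={b.com}
Op 10: insert d.com -> 10.0.0.3 (expiry=6+7=13). clock=6
Op 11: insert c.com -> 10.0.0.7 (expiry=6+9=15). clock=6
Op 12: insert a.com -> 10.0.0.7 (expiry=6+3=9). clock=6
Op 13: tick 2 -> clock=8.
Op 14: tick 2 -> clock=10. purged={a.com}
Op 15: insert b.com -> 10.0.0.6 (expiry=10+3=13). clock=10
Op 16: insert a.com -> 10.0.0.3 (expiry=10+8=18). clock=10
Op 17: tick 2 -> clock=12.
Op 18: insert a.com -> 10.0.0.2 (expiry=12+9=21). clock=12
Op 19: insert a.com -> 10.0.0.6 (expiry=12+7=19). clock=12
Op 20: insert d.com -> 10.0.0.5 (expiry=12+10=22). clock=12
Op 21: insert c.com -> 10.0.0.2 (expiry=12+9=21). clock=12
Op 22: tick 1 -> clock=13. purged={b.com}
Op 23: tick 1 -> clock=14.
Op 24: insert b.com -> 10.0.0.2 (expiry=14+5=19). clock=14
Op 25: insert b.com -> 10.0.0.1 (expiry=14+6=20). clock=14
Op 26: tick 1 -> clock=15.
lookup d.com: present, ip=10.0.0.5 expiry=22 > clock=15

Answer: 10.0.0.5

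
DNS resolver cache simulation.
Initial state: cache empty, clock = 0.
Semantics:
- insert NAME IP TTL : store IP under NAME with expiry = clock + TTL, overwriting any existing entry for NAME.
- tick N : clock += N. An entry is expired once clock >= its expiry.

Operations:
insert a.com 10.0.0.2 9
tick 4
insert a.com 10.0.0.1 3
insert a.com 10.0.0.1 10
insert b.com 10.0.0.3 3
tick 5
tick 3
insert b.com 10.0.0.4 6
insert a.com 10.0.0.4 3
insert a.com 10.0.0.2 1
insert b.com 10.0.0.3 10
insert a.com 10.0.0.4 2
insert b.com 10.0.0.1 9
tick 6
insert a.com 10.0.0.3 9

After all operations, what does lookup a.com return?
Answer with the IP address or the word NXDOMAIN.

Op 1: insert a.com -> 10.0.0.2 (expiry=0+9=9). clock=0
Op 2: tick 4 -> clock=4.
Op 3: insert a.com -> 10.0.0.1 (expiry=4+3=7). clock=4
Op 4: insert a.com -> 10.0.0.1 (expiry=4+10=14). clock=4
Op 5: insert b.com -> 10.0.0.3 (expiry=4+3=7). clock=4
Op 6: tick 5 -> clock=9. purged={b.com}
Op 7: tick 3 -> clock=12.
Op 8: insert b.com -> 10.0.0.4 (expiry=12+6=18). clock=12
Op 9: insert a.com -> 10.0.0.4 (expiry=12+3=15). clock=12
Op 10: insert a.com -> 10.0.0.2 (expiry=12+1=13). clock=12
Op 11: insert b.com -> 10.0.0.3 (expiry=12+10=22). clock=12
Op 12: insert a.com -> 10.0.0.4 (expiry=12+2=14). clock=12
Op 13: insert b.com -> 10.0.0.1 (expiry=12+9=21). clock=12
Op 14: tick 6 -> clock=18. purged={a.com}
Op 15: insert a.com -> 10.0.0.3 (expiry=18+9=27). clock=18
lookup a.com: present, ip=10.0.0.3 expiry=27 > clock=18

Answer: 10.0.0.3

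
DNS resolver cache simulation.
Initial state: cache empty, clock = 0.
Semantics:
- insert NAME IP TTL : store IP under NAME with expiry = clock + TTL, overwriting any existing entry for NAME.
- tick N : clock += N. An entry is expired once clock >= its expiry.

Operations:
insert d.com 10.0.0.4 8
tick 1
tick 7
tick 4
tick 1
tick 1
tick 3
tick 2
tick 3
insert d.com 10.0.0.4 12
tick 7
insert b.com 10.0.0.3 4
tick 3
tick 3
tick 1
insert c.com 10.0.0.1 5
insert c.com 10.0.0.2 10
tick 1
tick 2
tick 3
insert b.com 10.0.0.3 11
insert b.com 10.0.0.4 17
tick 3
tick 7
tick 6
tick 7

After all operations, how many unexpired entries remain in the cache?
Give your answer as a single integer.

Answer: 0

Derivation:
Op 1: insert d.com -> 10.0.0.4 (expiry=0+8=8). clock=0
Op 2: tick 1 -> clock=1.
Op 3: tick 7 -> clock=8. purged={d.com}
Op 4: tick 4 -> clock=12.
Op 5: tick 1 -> clock=13.
Op 6: tick 1 -> clock=14.
Op 7: tick 3 -> clock=17.
Op 8: tick 2 -> clock=19.
Op 9: tick 3 -> clock=22.
Op 10: insert d.com -> 10.0.0.4 (expiry=22+12=34). clock=22
Op 11: tick 7 -> clock=29.
Op 12: insert b.com -> 10.0.0.3 (expiry=29+4=33). clock=29
Op 13: tick 3 -> clock=32.
Op 14: tick 3 -> clock=35. purged={b.com,d.com}
Op 15: tick 1 -> clock=36.
Op 16: insert c.com -> 10.0.0.1 (expiry=36+5=41). clock=36
Op 17: insert c.com -> 10.0.0.2 (expiry=36+10=46). clock=36
Op 18: tick 1 -> clock=37.
Op 19: tick 2 -> clock=39.
Op 20: tick 3 -> clock=42.
Op 21: insert b.com -> 10.0.0.3 (expiry=42+11=53). clock=42
Op 22: insert b.com -> 10.0.0.4 (expiry=42+17=59). clock=42
Op 23: tick 3 -> clock=45.
Op 24: tick 7 -> clock=52. purged={c.com}
Op 25: tick 6 -> clock=58.
Op 26: tick 7 -> clock=65. purged={b.com}
Final cache (unexpired): {} -> size=0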